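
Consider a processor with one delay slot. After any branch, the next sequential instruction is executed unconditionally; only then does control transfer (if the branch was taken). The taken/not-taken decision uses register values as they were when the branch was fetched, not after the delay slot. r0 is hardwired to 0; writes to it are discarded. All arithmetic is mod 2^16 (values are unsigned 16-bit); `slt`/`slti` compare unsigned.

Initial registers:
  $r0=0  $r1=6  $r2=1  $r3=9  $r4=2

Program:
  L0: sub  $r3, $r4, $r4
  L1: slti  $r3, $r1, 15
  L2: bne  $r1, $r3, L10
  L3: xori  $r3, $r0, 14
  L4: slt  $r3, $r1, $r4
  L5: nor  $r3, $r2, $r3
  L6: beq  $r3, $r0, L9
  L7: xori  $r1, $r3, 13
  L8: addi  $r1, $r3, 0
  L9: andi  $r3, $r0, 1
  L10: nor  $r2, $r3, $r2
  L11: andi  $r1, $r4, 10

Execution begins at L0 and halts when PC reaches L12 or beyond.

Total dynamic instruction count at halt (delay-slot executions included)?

[0] sub  $r3, $r4, $r4  →  {$r0:0, $r1:6, $r2:1, $r3:0, $r4:2}
[1] slti  $r3, $r1, 15  →  {$r0:0, $r1:6, $r2:1, $r3:1, $r4:2}
[2] bne  $r1, $r3, L10  →  {$r0:0, $r1:6, $r2:1, $r3:1, $r4:2}  ⟨branch taken⟩
[3] xori  $r3, $r0, 14  →  {$r0:0, $r1:6, $r2:1, $r3:14, $r4:2}
[10] nor  $r2, $r3, $r2  →  {$r0:0, $r1:6, $r2:65520, $r3:14, $r4:2}
[11] andi  $r1, $r4, 10  →  {$r0:0, $r1:2, $r2:65520, $r3:14, $r4:2}

6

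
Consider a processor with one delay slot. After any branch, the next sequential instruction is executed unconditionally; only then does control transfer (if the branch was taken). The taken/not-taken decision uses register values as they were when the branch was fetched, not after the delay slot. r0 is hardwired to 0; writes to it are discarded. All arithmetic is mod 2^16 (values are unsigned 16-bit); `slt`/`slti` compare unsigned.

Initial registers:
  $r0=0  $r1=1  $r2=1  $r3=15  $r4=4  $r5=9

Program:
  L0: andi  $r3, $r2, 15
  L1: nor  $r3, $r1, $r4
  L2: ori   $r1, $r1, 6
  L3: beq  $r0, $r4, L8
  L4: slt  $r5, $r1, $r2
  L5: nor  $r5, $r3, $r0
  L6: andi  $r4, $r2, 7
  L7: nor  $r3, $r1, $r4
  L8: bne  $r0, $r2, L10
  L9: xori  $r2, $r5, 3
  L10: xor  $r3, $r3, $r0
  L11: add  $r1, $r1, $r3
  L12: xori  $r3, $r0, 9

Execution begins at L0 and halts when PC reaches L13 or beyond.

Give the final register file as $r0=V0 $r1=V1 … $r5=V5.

$r0=0 $r1=65535 $r2=6 $r3=9 $r4=1 $r5=5

[0] andi  $r3, $r2, 15  →  {$r0:0, $r1:1, $r2:1, $r3:1, $r4:4, $r5:9}
[1] nor  $r3, $r1, $r4  →  {$r0:0, $r1:1, $r2:1, $r3:65530, $r4:4, $r5:9}
[2] ori   $r1, $r1, 6  →  {$r0:0, $r1:7, $r2:1, $r3:65530, $r4:4, $r5:9}
[3] beq  $r0, $r4, L8  →  {$r0:0, $r1:7, $r2:1, $r3:65530, $r4:4, $r5:9}  ⟨branch fallthrough⟩
[4] slt  $r5, $r1, $r2  →  {$r0:0, $r1:7, $r2:1, $r3:65530, $r4:4, $r5:0}
[5] nor  $r5, $r3, $r0  →  {$r0:0, $r1:7, $r2:1, $r3:65530, $r4:4, $r5:5}
[6] andi  $r4, $r2, 7  →  {$r0:0, $r1:7, $r2:1, $r3:65530, $r4:1, $r5:5}
[7] nor  $r3, $r1, $r4  →  {$r0:0, $r1:7, $r2:1, $r3:65528, $r4:1, $r5:5}
[8] bne  $r0, $r2, L10  →  {$r0:0, $r1:7, $r2:1, $r3:65528, $r4:1, $r5:5}  ⟨branch taken⟩
[9] xori  $r2, $r5, 3  →  {$r0:0, $r1:7, $r2:6, $r3:65528, $r4:1, $r5:5}
[10] xor  $r3, $r3, $r0  →  {$r0:0, $r1:7, $r2:6, $r3:65528, $r4:1, $r5:5}
[11] add  $r1, $r1, $r3  →  {$r0:0, $r1:65535, $r2:6, $r3:65528, $r4:1, $r5:5}
[12] xori  $r3, $r0, 9  →  {$r0:0, $r1:65535, $r2:6, $r3:9, $r4:1, $r5:5}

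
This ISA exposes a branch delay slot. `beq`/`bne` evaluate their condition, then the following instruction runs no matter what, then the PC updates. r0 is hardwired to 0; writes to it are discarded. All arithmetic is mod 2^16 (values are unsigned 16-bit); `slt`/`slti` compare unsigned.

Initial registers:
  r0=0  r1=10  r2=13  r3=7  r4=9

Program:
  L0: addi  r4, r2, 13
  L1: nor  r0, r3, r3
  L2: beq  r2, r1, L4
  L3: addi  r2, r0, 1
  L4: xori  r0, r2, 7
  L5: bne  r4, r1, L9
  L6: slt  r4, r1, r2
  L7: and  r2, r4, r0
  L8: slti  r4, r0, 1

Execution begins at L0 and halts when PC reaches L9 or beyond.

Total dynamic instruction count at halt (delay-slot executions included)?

7

  step pc=0: addi  r4, r2, 13  regs=(0,10,13,7,26)
  step pc=1: nor  r0, r3, r3  regs=(0,10,13,7,26)
  step pc=2: beq  r2, r1, L4  cond=F  regs=(0,10,13,7,26)
  step pc=3: addi  r2, r0, 1  regs=(0,10,1,7,26)
  step pc=4: xori  r0, r2, 7  regs=(0,10,1,7,26)
  step pc=5: bne  r4, r1, L9  cond=T  regs=(0,10,1,7,26)
  step pc=6: slt  r4, r1, r2  regs=(0,10,1,7,0)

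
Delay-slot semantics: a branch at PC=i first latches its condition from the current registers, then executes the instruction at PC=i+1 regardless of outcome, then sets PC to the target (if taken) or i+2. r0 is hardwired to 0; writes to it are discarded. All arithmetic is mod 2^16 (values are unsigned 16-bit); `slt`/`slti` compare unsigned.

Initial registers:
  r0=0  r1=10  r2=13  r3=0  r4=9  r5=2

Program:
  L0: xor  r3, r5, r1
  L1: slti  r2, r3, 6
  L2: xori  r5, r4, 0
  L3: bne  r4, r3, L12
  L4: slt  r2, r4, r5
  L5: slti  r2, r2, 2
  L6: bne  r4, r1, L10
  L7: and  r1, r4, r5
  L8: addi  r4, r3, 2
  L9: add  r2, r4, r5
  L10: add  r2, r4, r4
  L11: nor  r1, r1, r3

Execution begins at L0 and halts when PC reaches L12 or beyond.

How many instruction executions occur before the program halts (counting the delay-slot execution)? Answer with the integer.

PC=0  xor  r3, r5, r1        | r0=0 r1=10 r2=13 r3=8 r4=9 r5=2
PC=1  slti  r2, r3, 6        | r0=0 r1=10 r2=0 r3=8 r4=9 r5=2
PC=2  xori  r5, r4, 0        | r0=0 r1=10 r2=0 r3=8 r4=9 r5=9
PC=3  bne  r4, r3, L12       | r0=0 r1=10 r2=0 r3=8 r4=9 r5=9  [TAKEN]
PC=4  slt  r2, r4, r5        | r0=0 r1=10 r2=0 r3=8 r4=9 r5=9

5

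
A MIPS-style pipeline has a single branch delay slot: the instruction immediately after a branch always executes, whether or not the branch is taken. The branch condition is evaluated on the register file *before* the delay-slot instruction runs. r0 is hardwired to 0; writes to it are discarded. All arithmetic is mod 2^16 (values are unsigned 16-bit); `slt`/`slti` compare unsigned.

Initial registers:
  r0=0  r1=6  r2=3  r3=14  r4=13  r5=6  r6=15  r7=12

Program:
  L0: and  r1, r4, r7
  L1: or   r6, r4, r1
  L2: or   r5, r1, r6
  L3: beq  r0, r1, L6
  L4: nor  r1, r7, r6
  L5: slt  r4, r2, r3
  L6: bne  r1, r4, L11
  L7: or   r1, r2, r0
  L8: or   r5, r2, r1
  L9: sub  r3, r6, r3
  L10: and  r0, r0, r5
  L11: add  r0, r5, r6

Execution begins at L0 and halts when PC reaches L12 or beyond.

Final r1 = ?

PC=0  and  r1, r4, r7        | r0=0 r1=12 r2=3 r3=14 r4=13 r5=6 r6=15 r7=12
PC=1  or   r6, r4, r1        | r0=0 r1=12 r2=3 r3=14 r4=13 r5=6 r6=13 r7=12
PC=2  or   r5, r1, r6        | r0=0 r1=12 r2=3 r3=14 r4=13 r5=13 r6=13 r7=12
PC=3  beq  r0, r1, L6        | r0=0 r1=12 r2=3 r3=14 r4=13 r5=13 r6=13 r7=12  [not taken]
PC=4  nor  r1, r7, r6        | r0=0 r1=65522 r2=3 r3=14 r4=13 r5=13 r6=13 r7=12
PC=5  slt  r4, r2, r3        | r0=0 r1=65522 r2=3 r3=14 r4=1 r5=13 r6=13 r7=12
PC=6  bne  r1, r4, L11       | r0=0 r1=65522 r2=3 r3=14 r4=1 r5=13 r6=13 r7=12  [TAKEN]
PC=7  or   r1, r2, r0        | r0=0 r1=3 r2=3 r3=14 r4=1 r5=13 r6=13 r7=12
PC=11 add  r0, r5, r6        | r0=0 r1=3 r2=3 r3=14 r4=1 r5=13 r6=13 r7=12

3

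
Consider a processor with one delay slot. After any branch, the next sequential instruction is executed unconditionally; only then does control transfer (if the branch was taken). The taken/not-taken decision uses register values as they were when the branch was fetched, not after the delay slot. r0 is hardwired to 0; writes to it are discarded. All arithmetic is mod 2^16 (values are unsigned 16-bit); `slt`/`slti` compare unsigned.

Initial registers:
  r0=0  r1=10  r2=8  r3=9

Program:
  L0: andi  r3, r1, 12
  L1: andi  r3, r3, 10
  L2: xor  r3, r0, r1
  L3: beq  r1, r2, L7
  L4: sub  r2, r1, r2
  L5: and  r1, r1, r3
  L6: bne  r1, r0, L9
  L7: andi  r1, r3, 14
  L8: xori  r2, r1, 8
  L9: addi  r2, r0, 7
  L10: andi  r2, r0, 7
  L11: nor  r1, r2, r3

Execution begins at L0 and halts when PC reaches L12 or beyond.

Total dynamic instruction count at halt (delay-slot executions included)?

PC=0  andi  r3, r1, 12       | r0=0 r1=10 r2=8 r3=8
PC=1  andi  r3, r3, 10       | r0=0 r1=10 r2=8 r3=8
PC=2  xor  r3, r0, r1        | r0=0 r1=10 r2=8 r3=10
PC=3  beq  r1, r2, L7        | r0=0 r1=10 r2=8 r3=10  [not taken]
PC=4  sub  r2, r1, r2        | r0=0 r1=10 r2=2 r3=10
PC=5  and  r1, r1, r3        | r0=0 r1=10 r2=2 r3=10
PC=6  bne  r1, r0, L9        | r0=0 r1=10 r2=2 r3=10  [TAKEN]
PC=7  andi  r1, r3, 14       | r0=0 r1=10 r2=2 r3=10
PC=9  addi  r2, r0, 7        | r0=0 r1=10 r2=7 r3=10
PC=10 andi  r2, r0, 7        | r0=0 r1=10 r2=0 r3=10
PC=11 nor  r1, r2, r3        | r0=0 r1=65525 r2=0 r3=10

11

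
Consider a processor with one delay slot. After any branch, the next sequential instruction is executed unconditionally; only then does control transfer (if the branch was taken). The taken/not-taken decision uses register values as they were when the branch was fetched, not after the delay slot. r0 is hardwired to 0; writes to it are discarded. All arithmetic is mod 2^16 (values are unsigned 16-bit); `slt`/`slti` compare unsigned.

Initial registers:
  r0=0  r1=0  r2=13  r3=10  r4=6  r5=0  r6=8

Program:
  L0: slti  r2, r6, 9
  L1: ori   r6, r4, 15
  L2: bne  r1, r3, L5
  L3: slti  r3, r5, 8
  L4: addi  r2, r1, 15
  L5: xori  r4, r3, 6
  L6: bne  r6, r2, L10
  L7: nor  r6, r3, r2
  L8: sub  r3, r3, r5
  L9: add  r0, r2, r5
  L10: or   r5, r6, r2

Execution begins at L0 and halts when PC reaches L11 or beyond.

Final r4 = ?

7

#0 slti  r2, r6, 9 ; 0/0/1/10/6/0/8
#1 ori   r6, r4, 15 ; 0/0/1/10/6/0/15
#2 bne  r1, r3, L5 ; 0/0/1/10/6/0/15 ; →target
#3 slti  r3, r5, 8 ; 0/0/1/1/6/0/15
#5 xori  r4, r3, 6 ; 0/0/1/1/7/0/15
#6 bne  r6, r2, L10 ; 0/0/1/1/7/0/15 ; →target
#7 nor  r6, r3, r2 ; 0/0/1/1/7/0/65534
#10 or   r5, r6, r2 ; 0/0/1/1/7/65535/65534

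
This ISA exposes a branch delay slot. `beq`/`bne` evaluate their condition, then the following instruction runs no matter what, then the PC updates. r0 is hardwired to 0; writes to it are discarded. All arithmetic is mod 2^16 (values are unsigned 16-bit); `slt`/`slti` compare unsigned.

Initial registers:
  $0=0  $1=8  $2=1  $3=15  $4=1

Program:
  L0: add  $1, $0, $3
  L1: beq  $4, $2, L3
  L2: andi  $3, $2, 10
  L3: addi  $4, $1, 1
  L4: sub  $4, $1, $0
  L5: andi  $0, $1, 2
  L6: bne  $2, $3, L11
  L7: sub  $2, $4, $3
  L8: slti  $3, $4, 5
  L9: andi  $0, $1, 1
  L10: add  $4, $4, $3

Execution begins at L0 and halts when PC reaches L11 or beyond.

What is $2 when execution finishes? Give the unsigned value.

PC=0  add  $1, $0, $3        | $0=0 $1=15 $2=1 $3=15 $4=1
PC=1  beq  $4, $2, L3        | $0=0 $1=15 $2=1 $3=15 $4=1  [TAKEN]
PC=2  andi  $3, $2, 10       | $0=0 $1=15 $2=1 $3=0 $4=1
PC=3  addi  $4, $1, 1        | $0=0 $1=15 $2=1 $3=0 $4=16
PC=4  sub  $4, $1, $0        | $0=0 $1=15 $2=1 $3=0 $4=15
PC=5  andi  $0, $1, 2        | $0=0 $1=15 $2=1 $3=0 $4=15
PC=6  bne  $2, $3, L11       | $0=0 $1=15 $2=1 $3=0 $4=15  [TAKEN]
PC=7  sub  $2, $4, $3        | $0=0 $1=15 $2=15 $3=0 $4=15

15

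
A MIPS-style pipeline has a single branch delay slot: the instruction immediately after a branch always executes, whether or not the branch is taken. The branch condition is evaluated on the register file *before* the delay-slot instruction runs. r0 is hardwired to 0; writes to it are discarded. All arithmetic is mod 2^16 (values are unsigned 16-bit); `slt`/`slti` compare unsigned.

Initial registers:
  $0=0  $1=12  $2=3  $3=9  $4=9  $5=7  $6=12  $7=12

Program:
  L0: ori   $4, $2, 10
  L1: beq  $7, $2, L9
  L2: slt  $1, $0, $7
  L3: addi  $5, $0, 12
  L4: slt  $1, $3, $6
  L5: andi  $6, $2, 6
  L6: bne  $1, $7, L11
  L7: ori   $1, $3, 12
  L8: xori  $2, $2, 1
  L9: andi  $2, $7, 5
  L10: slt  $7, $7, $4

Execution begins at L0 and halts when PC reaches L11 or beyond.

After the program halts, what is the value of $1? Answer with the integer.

13

[0] ori   $4, $2, 10  →  {$0:0, $1:12, $2:3, $3:9, $4:11, $5:7, $6:12, $7:12}
[1] beq  $7, $2, L9  →  {$0:0, $1:12, $2:3, $3:9, $4:11, $5:7, $6:12, $7:12}  ⟨branch fallthrough⟩
[2] slt  $1, $0, $7  →  {$0:0, $1:1, $2:3, $3:9, $4:11, $5:7, $6:12, $7:12}
[3] addi  $5, $0, 12  →  {$0:0, $1:1, $2:3, $3:9, $4:11, $5:12, $6:12, $7:12}
[4] slt  $1, $3, $6  →  {$0:0, $1:1, $2:3, $3:9, $4:11, $5:12, $6:12, $7:12}
[5] andi  $6, $2, 6  →  {$0:0, $1:1, $2:3, $3:9, $4:11, $5:12, $6:2, $7:12}
[6] bne  $1, $7, L11  →  {$0:0, $1:1, $2:3, $3:9, $4:11, $5:12, $6:2, $7:12}  ⟨branch taken⟩
[7] ori   $1, $3, 12  →  {$0:0, $1:13, $2:3, $3:9, $4:11, $5:12, $6:2, $7:12}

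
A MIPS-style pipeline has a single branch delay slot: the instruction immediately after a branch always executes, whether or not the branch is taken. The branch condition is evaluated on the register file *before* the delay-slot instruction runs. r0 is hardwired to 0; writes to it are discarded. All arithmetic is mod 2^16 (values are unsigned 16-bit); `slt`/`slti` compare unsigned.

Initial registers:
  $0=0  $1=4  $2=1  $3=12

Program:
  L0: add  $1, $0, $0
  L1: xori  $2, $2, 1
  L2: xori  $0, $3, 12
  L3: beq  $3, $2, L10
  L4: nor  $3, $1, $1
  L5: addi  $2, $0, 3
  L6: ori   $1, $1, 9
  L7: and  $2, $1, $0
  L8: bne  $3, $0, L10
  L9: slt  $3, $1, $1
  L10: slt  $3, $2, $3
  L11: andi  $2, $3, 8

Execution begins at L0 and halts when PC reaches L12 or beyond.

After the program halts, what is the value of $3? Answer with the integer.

0

#0 add  $1, $0, $0 ; 0/0/1/12
#1 xori  $2, $2, 1 ; 0/0/0/12
#2 xori  $0, $3, 12 ; 0/0/0/12
#3 beq  $3, $2, L10 ; 0/0/0/12 ; →fallthru
#4 nor  $3, $1, $1 ; 0/0/0/65535
#5 addi  $2, $0, 3 ; 0/0/3/65535
#6 ori   $1, $1, 9 ; 0/9/3/65535
#7 and  $2, $1, $0 ; 0/9/0/65535
#8 bne  $3, $0, L10 ; 0/9/0/65535 ; →target
#9 slt  $3, $1, $1 ; 0/9/0/0
#10 slt  $3, $2, $3 ; 0/9/0/0
#11 andi  $2, $3, 8 ; 0/9/0/0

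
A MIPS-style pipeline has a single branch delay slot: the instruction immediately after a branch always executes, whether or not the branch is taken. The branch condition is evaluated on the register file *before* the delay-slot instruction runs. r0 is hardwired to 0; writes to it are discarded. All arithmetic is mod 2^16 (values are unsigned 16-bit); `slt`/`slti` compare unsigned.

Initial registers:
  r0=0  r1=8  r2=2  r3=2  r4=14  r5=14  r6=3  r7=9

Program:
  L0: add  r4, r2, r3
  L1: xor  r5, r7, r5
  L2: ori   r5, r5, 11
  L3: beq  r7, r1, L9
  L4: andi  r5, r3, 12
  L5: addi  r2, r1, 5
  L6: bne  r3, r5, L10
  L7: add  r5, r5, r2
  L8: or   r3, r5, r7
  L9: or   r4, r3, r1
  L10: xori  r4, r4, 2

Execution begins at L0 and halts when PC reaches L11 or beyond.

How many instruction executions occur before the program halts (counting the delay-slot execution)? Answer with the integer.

9

#0 add  r4, r2, r3 ; 0/8/2/2/4/14/3/9
#1 xor  r5, r7, r5 ; 0/8/2/2/4/7/3/9
#2 ori   r5, r5, 11 ; 0/8/2/2/4/15/3/9
#3 beq  r7, r1, L9 ; 0/8/2/2/4/15/3/9 ; →fallthru
#4 andi  r5, r3, 12 ; 0/8/2/2/4/0/3/9
#5 addi  r2, r1, 5 ; 0/8/13/2/4/0/3/9
#6 bne  r3, r5, L10 ; 0/8/13/2/4/0/3/9 ; →target
#7 add  r5, r5, r2 ; 0/8/13/2/4/13/3/9
#10 xori  r4, r4, 2 ; 0/8/13/2/6/13/3/9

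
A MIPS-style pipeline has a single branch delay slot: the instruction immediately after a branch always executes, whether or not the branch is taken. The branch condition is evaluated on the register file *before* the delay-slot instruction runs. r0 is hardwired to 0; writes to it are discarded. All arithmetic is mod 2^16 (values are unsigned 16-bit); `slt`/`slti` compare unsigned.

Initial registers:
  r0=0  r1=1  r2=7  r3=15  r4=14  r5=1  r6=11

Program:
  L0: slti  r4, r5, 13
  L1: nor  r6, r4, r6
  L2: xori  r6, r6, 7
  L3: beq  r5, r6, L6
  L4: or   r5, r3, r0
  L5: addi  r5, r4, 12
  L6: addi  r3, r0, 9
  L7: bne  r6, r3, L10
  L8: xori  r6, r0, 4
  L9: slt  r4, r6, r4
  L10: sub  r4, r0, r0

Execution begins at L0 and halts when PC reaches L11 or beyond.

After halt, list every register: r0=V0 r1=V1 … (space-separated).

r0=0 r1=1 r2=7 r3=9 r4=0 r5=13 r6=4

#0 slti  r4, r5, 13 ; 0/1/7/15/1/1/11
#1 nor  r6, r4, r6 ; 0/1/7/15/1/1/65524
#2 xori  r6, r6, 7 ; 0/1/7/15/1/1/65523
#3 beq  r5, r6, L6 ; 0/1/7/15/1/1/65523 ; →fallthru
#4 or   r5, r3, r0 ; 0/1/7/15/1/15/65523
#5 addi  r5, r4, 12 ; 0/1/7/15/1/13/65523
#6 addi  r3, r0, 9 ; 0/1/7/9/1/13/65523
#7 bne  r6, r3, L10 ; 0/1/7/9/1/13/65523 ; →target
#8 xori  r6, r0, 4 ; 0/1/7/9/1/13/4
#10 sub  r4, r0, r0 ; 0/1/7/9/0/13/4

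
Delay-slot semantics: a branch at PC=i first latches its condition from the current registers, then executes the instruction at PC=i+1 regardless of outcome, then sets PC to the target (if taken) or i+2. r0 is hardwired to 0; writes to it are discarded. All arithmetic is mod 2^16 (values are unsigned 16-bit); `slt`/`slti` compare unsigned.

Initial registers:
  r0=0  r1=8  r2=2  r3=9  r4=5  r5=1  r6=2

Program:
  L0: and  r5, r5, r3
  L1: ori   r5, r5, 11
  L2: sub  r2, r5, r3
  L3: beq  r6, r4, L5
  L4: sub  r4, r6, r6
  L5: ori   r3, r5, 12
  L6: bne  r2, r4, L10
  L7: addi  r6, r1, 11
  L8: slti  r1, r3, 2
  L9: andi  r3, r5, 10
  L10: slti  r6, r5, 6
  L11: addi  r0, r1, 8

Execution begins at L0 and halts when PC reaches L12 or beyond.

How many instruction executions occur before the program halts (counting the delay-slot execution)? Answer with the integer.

10

#0 and  r5, r5, r3 ; 0/8/2/9/5/1/2
#1 ori   r5, r5, 11 ; 0/8/2/9/5/11/2
#2 sub  r2, r5, r3 ; 0/8/2/9/5/11/2
#3 beq  r6, r4, L5 ; 0/8/2/9/5/11/2 ; →fallthru
#4 sub  r4, r6, r6 ; 0/8/2/9/0/11/2
#5 ori   r3, r5, 12 ; 0/8/2/15/0/11/2
#6 bne  r2, r4, L10 ; 0/8/2/15/0/11/2 ; →target
#7 addi  r6, r1, 11 ; 0/8/2/15/0/11/19
#10 slti  r6, r5, 6 ; 0/8/2/15/0/11/0
#11 addi  r0, r1, 8 ; 0/8/2/15/0/11/0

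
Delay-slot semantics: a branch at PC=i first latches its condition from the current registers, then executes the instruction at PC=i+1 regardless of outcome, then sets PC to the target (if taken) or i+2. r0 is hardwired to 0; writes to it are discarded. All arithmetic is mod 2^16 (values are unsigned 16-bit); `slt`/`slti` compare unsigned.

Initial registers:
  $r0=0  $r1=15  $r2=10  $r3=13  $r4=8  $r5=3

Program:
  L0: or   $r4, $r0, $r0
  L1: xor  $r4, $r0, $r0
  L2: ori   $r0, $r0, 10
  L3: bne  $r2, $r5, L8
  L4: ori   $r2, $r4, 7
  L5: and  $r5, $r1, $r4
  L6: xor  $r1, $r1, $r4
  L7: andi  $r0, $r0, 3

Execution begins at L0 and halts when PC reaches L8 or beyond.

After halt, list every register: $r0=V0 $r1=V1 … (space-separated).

PC=0  or   $r4, $r0, $r0     | $r0=0 $r1=15 $r2=10 $r3=13 $r4=0 $r5=3
PC=1  xor  $r4, $r0, $r0     | $r0=0 $r1=15 $r2=10 $r3=13 $r4=0 $r5=3
PC=2  ori   $r0, $r0, 10     | $r0=0 $r1=15 $r2=10 $r3=13 $r4=0 $r5=3
PC=3  bne  $r2, $r5, L8      | $r0=0 $r1=15 $r2=10 $r3=13 $r4=0 $r5=3  [TAKEN]
PC=4  ori   $r2, $r4, 7      | $r0=0 $r1=15 $r2=7 $r3=13 $r4=0 $r5=3

$r0=0 $r1=15 $r2=7 $r3=13 $r4=0 $r5=3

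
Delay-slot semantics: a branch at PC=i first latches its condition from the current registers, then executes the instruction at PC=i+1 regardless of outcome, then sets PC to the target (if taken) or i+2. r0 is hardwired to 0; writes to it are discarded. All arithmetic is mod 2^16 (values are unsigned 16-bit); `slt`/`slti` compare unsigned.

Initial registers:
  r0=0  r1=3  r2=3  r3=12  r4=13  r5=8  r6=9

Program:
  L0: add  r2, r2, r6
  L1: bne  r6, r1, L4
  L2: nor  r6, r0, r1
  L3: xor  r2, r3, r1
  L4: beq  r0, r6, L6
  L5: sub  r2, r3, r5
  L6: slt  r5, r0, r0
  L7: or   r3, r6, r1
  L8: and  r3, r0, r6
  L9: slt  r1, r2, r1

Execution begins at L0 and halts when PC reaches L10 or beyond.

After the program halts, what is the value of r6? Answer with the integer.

65532

  step pc=0: add  r2, r2, r6  regs=(0,3,12,12,13,8,9)
  step pc=1: bne  r6, r1, L4  cond=T  regs=(0,3,12,12,13,8,9)
  step pc=2: nor  r6, r0, r1  regs=(0,3,12,12,13,8,65532)
  step pc=4: beq  r0, r6, L6  cond=F  regs=(0,3,12,12,13,8,65532)
  step pc=5: sub  r2, r3, r5  regs=(0,3,4,12,13,8,65532)
  step pc=6: slt  r5, r0, r0  regs=(0,3,4,12,13,0,65532)
  step pc=7: or   r3, r6, r1  regs=(0,3,4,65535,13,0,65532)
  step pc=8: and  r3, r0, r6  regs=(0,3,4,0,13,0,65532)
  step pc=9: slt  r1, r2, r1  regs=(0,0,4,0,13,0,65532)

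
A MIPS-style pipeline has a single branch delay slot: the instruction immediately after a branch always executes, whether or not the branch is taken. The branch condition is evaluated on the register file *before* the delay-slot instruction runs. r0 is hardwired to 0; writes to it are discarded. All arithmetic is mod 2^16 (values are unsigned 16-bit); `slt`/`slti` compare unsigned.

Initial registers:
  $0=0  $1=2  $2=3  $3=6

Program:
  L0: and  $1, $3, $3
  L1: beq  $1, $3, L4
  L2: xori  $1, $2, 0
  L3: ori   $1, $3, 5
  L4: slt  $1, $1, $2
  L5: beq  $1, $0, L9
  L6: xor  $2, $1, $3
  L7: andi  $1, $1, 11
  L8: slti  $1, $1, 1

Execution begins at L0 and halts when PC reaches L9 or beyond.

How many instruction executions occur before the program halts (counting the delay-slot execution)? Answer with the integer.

PC=0  and  $1, $3, $3        | $0=0 $1=6 $2=3 $3=6
PC=1  beq  $1, $3, L4        | $0=0 $1=6 $2=3 $3=6  [TAKEN]
PC=2  xori  $1, $2, 0        | $0=0 $1=3 $2=3 $3=6
PC=4  slt  $1, $1, $2        | $0=0 $1=0 $2=3 $3=6
PC=5  beq  $1, $0, L9        | $0=0 $1=0 $2=3 $3=6  [TAKEN]
PC=6  xor  $2, $1, $3        | $0=0 $1=0 $2=6 $3=6

6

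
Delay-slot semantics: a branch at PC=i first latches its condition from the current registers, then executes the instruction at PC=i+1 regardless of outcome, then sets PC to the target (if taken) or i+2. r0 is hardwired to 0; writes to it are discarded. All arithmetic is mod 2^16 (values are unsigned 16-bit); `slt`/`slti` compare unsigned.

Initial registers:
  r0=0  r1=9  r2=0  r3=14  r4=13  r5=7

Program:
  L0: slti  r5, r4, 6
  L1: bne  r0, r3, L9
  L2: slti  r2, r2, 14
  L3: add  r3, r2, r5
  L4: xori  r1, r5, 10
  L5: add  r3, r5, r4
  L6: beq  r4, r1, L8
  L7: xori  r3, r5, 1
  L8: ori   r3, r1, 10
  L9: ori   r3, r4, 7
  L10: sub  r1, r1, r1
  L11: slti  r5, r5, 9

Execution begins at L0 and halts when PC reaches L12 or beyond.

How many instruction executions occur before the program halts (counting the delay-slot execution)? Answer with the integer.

#0 slti  r5, r4, 6 ; 0/9/0/14/13/0
#1 bne  r0, r3, L9 ; 0/9/0/14/13/0 ; →target
#2 slti  r2, r2, 14 ; 0/9/1/14/13/0
#9 ori   r3, r4, 7 ; 0/9/1/15/13/0
#10 sub  r1, r1, r1 ; 0/0/1/15/13/0
#11 slti  r5, r5, 9 ; 0/0/1/15/13/1

6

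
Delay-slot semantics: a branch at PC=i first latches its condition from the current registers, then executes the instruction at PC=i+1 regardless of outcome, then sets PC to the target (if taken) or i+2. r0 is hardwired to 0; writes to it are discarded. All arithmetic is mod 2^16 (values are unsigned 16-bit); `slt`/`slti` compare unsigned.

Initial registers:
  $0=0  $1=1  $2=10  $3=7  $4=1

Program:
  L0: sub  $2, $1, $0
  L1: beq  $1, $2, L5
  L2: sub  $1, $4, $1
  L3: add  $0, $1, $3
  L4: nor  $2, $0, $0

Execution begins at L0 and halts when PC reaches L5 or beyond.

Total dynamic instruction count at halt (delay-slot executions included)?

#0 sub  $2, $1, $0 ; 0/1/1/7/1
#1 beq  $1, $2, L5 ; 0/1/1/7/1 ; →target
#2 sub  $1, $4, $1 ; 0/0/1/7/1

3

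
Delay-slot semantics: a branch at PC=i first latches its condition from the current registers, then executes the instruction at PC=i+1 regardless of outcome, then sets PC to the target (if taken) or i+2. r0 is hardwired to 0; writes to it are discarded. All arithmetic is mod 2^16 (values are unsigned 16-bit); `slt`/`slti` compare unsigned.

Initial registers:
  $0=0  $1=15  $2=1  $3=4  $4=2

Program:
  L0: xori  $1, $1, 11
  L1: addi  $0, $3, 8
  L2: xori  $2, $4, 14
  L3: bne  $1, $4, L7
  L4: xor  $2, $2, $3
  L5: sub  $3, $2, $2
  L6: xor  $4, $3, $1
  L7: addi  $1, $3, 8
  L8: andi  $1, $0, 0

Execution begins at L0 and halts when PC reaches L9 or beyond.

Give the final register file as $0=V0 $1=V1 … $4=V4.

$0=0 $1=0 $2=8 $3=4 $4=2

  step pc=0: xori  $1, $1, 11  regs=(0,4,1,4,2)
  step pc=1: addi  $0, $3, 8  regs=(0,4,1,4,2)
  step pc=2: xori  $2, $4, 14  regs=(0,4,12,4,2)
  step pc=3: bne  $1, $4, L7  cond=T  regs=(0,4,12,4,2)
  step pc=4: xor  $2, $2, $3  regs=(0,4,8,4,2)
  step pc=7: addi  $1, $3, 8  regs=(0,12,8,4,2)
  step pc=8: andi  $1, $0, 0  regs=(0,0,8,4,2)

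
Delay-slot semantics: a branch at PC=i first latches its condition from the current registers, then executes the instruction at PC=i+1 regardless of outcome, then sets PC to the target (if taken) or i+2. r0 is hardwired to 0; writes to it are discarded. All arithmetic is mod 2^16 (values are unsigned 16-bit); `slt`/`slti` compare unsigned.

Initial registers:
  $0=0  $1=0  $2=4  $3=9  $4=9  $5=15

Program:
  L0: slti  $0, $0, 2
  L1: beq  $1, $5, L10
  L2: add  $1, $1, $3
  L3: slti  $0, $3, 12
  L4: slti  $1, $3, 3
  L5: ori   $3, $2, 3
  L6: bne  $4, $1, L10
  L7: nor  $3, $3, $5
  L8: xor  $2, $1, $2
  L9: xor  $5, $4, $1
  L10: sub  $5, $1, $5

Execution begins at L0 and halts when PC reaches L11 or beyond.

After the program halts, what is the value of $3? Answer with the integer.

[0] slti  $0, $0, 2  →  {$0:0, $1:0, $2:4, $3:9, $4:9, $5:15}
[1] beq  $1, $5, L10  →  {$0:0, $1:0, $2:4, $3:9, $4:9, $5:15}  ⟨branch fallthrough⟩
[2] add  $1, $1, $3  →  {$0:0, $1:9, $2:4, $3:9, $4:9, $5:15}
[3] slti  $0, $3, 12  →  {$0:0, $1:9, $2:4, $3:9, $4:9, $5:15}
[4] slti  $1, $3, 3  →  {$0:0, $1:0, $2:4, $3:9, $4:9, $5:15}
[5] ori   $3, $2, 3  →  {$0:0, $1:0, $2:4, $3:7, $4:9, $5:15}
[6] bne  $4, $1, L10  →  {$0:0, $1:0, $2:4, $3:7, $4:9, $5:15}  ⟨branch taken⟩
[7] nor  $3, $3, $5  →  {$0:0, $1:0, $2:4, $3:65520, $4:9, $5:15}
[10] sub  $5, $1, $5  →  {$0:0, $1:0, $2:4, $3:65520, $4:9, $5:65521}

65520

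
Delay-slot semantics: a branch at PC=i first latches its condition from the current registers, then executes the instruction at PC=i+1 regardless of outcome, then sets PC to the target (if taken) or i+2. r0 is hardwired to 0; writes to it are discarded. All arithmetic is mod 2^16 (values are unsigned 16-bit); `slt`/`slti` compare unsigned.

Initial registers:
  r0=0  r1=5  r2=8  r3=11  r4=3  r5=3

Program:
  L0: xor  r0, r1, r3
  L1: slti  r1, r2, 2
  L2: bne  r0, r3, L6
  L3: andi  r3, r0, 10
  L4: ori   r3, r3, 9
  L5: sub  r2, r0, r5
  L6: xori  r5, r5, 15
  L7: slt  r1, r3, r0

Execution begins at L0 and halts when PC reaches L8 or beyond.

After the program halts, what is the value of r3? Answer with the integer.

0

#0 xor  r0, r1, r3 ; 0/5/8/11/3/3
#1 slti  r1, r2, 2 ; 0/0/8/11/3/3
#2 bne  r0, r3, L6 ; 0/0/8/11/3/3 ; →target
#3 andi  r3, r0, 10 ; 0/0/8/0/3/3
#6 xori  r5, r5, 15 ; 0/0/8/0/3/12
#7 slt  r1, r3, r0 ; 0/0/8/0/3/12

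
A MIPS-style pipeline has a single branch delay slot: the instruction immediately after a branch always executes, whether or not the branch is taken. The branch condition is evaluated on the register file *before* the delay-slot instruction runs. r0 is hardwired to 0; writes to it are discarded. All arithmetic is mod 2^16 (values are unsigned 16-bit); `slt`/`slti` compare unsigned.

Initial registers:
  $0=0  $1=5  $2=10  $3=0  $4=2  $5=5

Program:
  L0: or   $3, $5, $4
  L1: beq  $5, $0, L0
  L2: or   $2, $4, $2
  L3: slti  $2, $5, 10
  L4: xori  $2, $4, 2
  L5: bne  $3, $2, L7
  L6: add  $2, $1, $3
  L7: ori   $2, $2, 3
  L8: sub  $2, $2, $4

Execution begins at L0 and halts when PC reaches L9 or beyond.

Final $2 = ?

13

  step pc=0: or   $3, $5, $4  regs=(0,5,10,7,2,5)
  step pc=1: beq  $5, $0, L0  cond=F  regs=(0,5,10,7,2,5)
  step pc=2: or   $2, $4, $2  regs=(0,5,10,7,2,5)
  step pc=3: slti  $2, $5, 10  regs=(0,5,1,7,2,5)
  step pc=4: xori  $2, $4, 2  regs=(0,5,0,7,2,5)
  step pc=5: bne  $3, $2, L7  cond=T  regs=(0,5,0,7,2,5)
  step pc=6: add  $2, $1, $3  regs=(0,5,12,7,2,5)
  step pc=7: ori   $2, $2, 3  regs=(0,5,15,7,2,5)
  step pc=8: sub  $2, $2, $4  regs=(0,5,13,7,2,5)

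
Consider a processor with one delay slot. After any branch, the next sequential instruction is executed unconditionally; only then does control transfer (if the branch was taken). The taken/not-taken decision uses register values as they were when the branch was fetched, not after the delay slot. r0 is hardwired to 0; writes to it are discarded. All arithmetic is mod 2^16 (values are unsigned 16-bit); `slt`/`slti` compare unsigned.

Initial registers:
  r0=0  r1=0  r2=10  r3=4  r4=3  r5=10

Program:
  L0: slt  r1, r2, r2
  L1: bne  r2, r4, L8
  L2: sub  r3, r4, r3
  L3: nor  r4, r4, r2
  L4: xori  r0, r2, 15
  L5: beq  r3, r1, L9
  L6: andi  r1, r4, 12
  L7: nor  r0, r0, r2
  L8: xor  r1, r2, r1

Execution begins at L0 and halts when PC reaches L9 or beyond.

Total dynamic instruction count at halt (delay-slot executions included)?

[0] slt  r1, r2, r2  →  {r0:0, r1:0, r2:10, r3:4, r4:3, r5:10}
[1] bne  r2, r4, L8  →  {r0:0, r1:0, r2:10, r3:4, r4:3, r5:10}  ⟨branch taken⟩
[2] sub  r3, r4, r3  →  {r0:0, r1:0, r2:10, r3:65535, r4:3, r5:10}
[8] xor  r1, r2, r1  →  {r0:0, r1:10, r2:10, r3:65535, r4:3, r5:10}

4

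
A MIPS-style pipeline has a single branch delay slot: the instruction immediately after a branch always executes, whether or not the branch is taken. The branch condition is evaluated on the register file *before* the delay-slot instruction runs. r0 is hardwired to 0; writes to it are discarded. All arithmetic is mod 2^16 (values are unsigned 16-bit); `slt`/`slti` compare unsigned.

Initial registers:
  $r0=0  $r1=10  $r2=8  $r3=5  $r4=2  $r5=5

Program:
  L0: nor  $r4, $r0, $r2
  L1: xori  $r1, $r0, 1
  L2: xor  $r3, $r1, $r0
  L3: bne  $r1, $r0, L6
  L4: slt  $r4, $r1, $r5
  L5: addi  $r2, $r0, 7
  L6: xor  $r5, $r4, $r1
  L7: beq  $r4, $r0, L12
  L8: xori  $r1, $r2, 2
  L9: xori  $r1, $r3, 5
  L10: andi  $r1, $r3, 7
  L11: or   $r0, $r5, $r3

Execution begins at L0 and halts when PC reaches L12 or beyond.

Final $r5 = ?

PC=0  nor  $r4, $r0, $r2     | $r0=0 $r1=10 $r2=8 $r3=5 $r4=65527 $r5=5
PC=1  xori  $r1, $r0, 1      | $r0=0 $r1=1 $r2=8 $r3=5 $r4=65527 $r5=5
PC=2  xor  $r3, $r1, $r0     | $r0=0 $r1=1 $r2=8 $r3=1 $r4=65527 $r5=5
PC=3  bne  $r1, $r0, L6      | $r0=0 $r1=1 $r2=8 $r3=1 $r4=65527 $r5=5  [TAKEN]
PC=4  slt  $r4, $r1, $r5     | $r0=0 $r1=1 $r2=8 $r3=1 $r4=1 $r5=5
PC=6  xor  $r5, $r4, $r1     | $r0=0 $r1=1 $r2=8 $r3=1 $r4=1 $r5=0
PC=7  beq  $r4, $r0, L12     | $r0=0 $r1=1 $r2=8 $r3=1 $r4=1 $r5=0  [not taken]
PC=8  xori  $r1, $r2, 2      | $r0=0 $r1=10 $r2=8 $r3=1 $r4=1 $r5=0
PC=9  xori  $r1, $r3, 5      | $r0=0 $r1=4 $r2=8 $r3=1 $r4=1 $r5=0
PC=10 andi  $r1, $r3, 7      | $r0=0 $r1=1 $r2=8 $r3=1 $r4=1 $r5=0
PC=11 or   $r0, $r5, $r3     | $r0=0 $r1=1 $r2=8 $r3=1 $r4=1 $r5=0

0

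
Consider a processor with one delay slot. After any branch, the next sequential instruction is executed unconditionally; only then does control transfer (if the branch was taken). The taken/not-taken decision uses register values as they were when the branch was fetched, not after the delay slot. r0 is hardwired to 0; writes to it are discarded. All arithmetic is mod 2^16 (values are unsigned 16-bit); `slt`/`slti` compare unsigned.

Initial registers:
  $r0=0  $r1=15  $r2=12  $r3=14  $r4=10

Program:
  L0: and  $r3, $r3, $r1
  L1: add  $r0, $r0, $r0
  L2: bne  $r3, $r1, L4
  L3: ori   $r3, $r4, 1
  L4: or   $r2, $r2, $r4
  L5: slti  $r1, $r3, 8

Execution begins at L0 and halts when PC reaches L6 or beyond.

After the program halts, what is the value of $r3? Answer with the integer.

PC=0  and  $r3, $r3, $r1     | $r0=0 $r1=15 $r2=12 $r3=14 $r4=10
PC=1  add  $r0, $r0, $r0     | $r0=0 $r1=15 $r2=12 $r3=14 $r4=10
PC=2  bne  $r3, $r1, L4      | $r0=0 $r1=15 $r2=12 $r3=14 $r4=10  [TAKEN]
PC=3  ori   $r3, $r4, 1      | $r0=0 $r1=15 $r2=12 $r3=11 $r4=10
PC=4  or   $r2, $r2, $r4     | $r0=0 $r1=15 $r2=14 $r3=11 $r4=10
PC=5  slti  $r1, $r3, 8      | $r0=0 $r1=0 $r2=14 $r3=11 $r4=10

11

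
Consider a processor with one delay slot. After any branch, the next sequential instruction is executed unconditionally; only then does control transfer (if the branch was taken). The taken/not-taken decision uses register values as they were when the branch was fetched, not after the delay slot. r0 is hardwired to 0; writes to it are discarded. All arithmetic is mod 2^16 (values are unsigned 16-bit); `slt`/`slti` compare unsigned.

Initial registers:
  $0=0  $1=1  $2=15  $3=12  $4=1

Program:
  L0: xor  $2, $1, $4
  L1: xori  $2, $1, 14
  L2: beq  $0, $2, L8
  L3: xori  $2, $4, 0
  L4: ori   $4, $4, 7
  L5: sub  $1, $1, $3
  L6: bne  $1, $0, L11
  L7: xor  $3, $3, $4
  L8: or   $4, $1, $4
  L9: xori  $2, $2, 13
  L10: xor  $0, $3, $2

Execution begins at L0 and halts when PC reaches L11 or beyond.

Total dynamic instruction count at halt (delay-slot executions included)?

#0 xor  $2, $1, $4 ; 0/1/0/12/1
#1 xori  $2, $1, 14 ; 0/1/15/12/1
#2 beq  $0, $2, L8 ; 0/1/15/12/1 ; →fallthru
#3 xori  $2, $4, 0 ; 0/1/1/12/1
#4 ori   $4, $4, 7 ; 0/1/1/12/7
#5 sub  $1, $1, $3 ; 0/65525/1/12/7
#6 bne  $1, $0, L11 ; 0/65525/1/12/7 ; →target
#7 xor  $3, $3, $4 ; 0/65525/1/11/7

8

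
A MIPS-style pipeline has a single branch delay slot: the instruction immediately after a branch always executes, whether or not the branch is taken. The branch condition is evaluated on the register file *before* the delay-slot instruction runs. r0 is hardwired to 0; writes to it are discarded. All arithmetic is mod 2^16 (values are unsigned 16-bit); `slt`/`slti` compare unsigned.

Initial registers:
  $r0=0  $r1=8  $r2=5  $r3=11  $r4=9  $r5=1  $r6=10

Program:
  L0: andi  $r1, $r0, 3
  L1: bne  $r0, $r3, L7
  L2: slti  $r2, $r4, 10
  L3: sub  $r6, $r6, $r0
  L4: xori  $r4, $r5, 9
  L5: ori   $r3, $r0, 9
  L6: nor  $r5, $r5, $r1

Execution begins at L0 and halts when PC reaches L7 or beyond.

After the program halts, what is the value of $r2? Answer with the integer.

1

[0] andi  $r1, $r0, 3  →  {$r0:0, $r1:0, $r2:5, $r3:11, $r4:9, $r5:1, $r6:10}
[1] bne  $r0, $r3, L7  →  {$r0:0, $r1:0, $r2:5, $r3:11, $r4:9, $r5:1, $r6:10}  ⟨branch taken⟩
[2] slti  $r2, $r4, 10  →  {$r0:0, $r1:0, $r2:1, $r3:11, $r4:9, $r5:1, $r6:10}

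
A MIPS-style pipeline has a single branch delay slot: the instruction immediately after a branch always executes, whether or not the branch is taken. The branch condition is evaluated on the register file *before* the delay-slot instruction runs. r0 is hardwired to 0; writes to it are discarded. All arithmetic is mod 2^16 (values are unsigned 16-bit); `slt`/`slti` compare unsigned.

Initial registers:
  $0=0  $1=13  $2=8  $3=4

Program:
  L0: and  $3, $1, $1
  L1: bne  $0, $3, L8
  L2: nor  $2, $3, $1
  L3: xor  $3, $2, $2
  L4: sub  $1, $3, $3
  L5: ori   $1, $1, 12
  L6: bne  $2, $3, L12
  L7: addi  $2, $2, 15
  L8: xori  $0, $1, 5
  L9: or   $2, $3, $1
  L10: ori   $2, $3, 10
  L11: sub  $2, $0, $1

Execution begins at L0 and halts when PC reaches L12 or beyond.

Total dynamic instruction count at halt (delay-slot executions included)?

7

  step pc=0: and  $3, $1, $1  regs=(0,13,8,13)
  step pc=1: bne  $0, $3, L8  cond=T  regs=(0,13,8,13)
  step pc=2: nor  $2, $3, $1  regs=(0,13,65522,13)
  step pc=8: xori  $0, $1, 5  regs=(0,13,65522,13)
  step pc=9: or   $2, $3, $1  regs=(0,13,13,13)
  step pc=10: ori   $2, $3, 10  regs=(0,13,15,13)
  step pc=11: sub  $2, $0, $1  regs=(0,13,65523,13)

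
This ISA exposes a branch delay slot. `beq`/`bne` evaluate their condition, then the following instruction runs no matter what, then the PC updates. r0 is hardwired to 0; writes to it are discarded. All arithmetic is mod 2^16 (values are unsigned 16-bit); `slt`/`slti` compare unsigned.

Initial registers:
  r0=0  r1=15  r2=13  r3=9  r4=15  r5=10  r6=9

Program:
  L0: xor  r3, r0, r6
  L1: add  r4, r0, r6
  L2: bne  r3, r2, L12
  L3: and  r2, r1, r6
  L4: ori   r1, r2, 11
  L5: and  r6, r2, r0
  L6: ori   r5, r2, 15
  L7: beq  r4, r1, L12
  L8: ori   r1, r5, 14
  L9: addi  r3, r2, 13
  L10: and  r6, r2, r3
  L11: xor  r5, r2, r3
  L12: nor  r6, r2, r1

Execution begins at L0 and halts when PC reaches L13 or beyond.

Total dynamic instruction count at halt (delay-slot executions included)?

PC=0  xor  r3, r0, r6        | r0=0 r1=15 r2=13 r3=9 r4=15 r5=10 r6=9
PC=1  add  r4, r0, r6        | r0=0 r1=15 r2=13 r3=9 r4=9 r5=10 r6=9
PC=2  bne  r3, r2, L12       | r0=0 r1=15 r2=13 r3=9 r4=9 r5=10 r6=9  [TAKEN]
PC=3  and  r2, r1, r6        | r0=0 r1=15 r2=9 r3=9 r4=9 r5=10 r6=9
PC=12 nor  r6, r2, r1        | r0=0 r1=15 r2=9 r3=9 r4=9 r5=10 r6=65520

5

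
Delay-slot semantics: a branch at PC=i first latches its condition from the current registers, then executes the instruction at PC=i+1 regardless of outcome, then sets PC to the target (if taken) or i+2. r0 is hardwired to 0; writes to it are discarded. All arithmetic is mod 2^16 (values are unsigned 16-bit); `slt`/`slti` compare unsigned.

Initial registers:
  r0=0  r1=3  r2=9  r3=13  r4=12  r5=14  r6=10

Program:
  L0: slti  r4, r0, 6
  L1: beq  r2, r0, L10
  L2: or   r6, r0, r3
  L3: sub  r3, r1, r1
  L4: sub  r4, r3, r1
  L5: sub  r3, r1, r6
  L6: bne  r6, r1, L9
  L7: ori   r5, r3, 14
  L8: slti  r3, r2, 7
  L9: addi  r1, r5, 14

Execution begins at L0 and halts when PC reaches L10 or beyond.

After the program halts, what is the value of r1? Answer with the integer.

PC=0  slti  r4, r0, 6        | r0=0 r1=3 r2=9 r3=13 r4=1 r5=14 r6=10
PC=1  beq  r2, r0, L10       | r0=0 r1=3 r2=9 r3=13 r4=1 r5=14 r6=10  [not taken]
PC=2  or   r6, r0, r3        | r0=0 r1=3 r2=9 r3=13 r4=1 r5=14 r6=13
PC=3  sub  r3, r1, r1        | r0=0 r1=3 r2=9 r3=0 r4=1 r5=14 r6=13
PC=4  sub  r4, r3, r1        | r0=0 r1=3 r2=9 r3=0 r4=65533 r5=14 r6=13
PC=5  sub  r3, r1, r6        | r0=0 r1=3 r2=9 r3=65526 r4=65533 r5=14 r6=13
PC=6  bne  r6, r1, L9        | r0=0 r1=3 r2=9 r3=65526 r4=65533 r5=14 r6=13  [TAKEN]
PC=7  ori   r5, r3, 14       | r0=0 r1=3 r2=9 r3=65526 r4=65533 r5=65534 r6=13
PC=9  addi  r1, r5, 14       | r0=0 r1=12 r2=9 r3=65526 r4=65533 r5=65534 r6=13

12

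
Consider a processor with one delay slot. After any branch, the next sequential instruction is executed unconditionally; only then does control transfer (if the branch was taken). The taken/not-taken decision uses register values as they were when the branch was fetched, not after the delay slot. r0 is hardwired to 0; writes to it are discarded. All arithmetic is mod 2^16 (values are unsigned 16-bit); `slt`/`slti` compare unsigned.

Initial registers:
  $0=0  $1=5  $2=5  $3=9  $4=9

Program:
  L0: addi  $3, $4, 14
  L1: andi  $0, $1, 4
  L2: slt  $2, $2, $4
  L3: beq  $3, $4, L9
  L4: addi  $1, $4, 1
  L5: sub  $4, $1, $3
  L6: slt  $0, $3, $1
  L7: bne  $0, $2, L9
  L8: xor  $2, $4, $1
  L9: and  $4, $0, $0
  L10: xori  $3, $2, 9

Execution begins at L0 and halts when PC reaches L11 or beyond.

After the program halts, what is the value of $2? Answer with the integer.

PC=0  addi  $3, $4, 14       | $0=0 $1=5 $2=5 $3=23 $4=9
PC=1  andi  $0, $1, 4        | $0=0 $1=5 $2=5 $3=23 $4=9
PC=2  slt  $2, $2, $4        | $0=0 $1=5 $2=1 $3=23 $4=9
PC=3  beq  $3, $4, L9        | $0=0 $1=5 $2=1 $3=23 $4=9  [not taken]
PC=4  addi  $1, $4, 1        | $0=0 $1=10 $2=1 $3=23 $4=9
PC=5  sub  $4, $1, $3        | $0=0 $1=10 $2=1 $3=23 $4=65523
PC=6  slt  $0, $3, $1        | $0=0 $1=10 $2=1 $3=23 $4=65523
PC=7  bne  $0, $2, L9        | $0=0 $1=10 $2=1 $3=23 $4=65523  [TAKEN]
PC=8  xor  $2, $4, $1        | $0=0 $1=10 $2=65529 $3=23 $4=65523
PC=9  and  $4, $0, $0        | $0=0 $1=10 $2=65529 $3=23 $4=0
PC=10 xori  $3, $2, 9        | $0=0 $1=10 $2=65529 $3=65520 $4=0

65529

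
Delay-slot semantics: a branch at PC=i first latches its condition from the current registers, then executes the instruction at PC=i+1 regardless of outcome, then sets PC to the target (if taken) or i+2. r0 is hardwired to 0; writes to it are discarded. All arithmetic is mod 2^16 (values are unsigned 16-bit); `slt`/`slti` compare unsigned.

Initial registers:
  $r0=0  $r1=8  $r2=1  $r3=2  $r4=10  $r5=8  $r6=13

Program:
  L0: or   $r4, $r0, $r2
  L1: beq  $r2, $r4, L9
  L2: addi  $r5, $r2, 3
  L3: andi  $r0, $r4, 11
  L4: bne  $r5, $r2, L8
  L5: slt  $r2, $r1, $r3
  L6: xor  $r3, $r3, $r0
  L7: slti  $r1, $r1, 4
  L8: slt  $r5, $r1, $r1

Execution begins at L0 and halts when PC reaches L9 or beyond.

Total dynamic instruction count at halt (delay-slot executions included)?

3

PC=0  or   $r4, $r0, $r2     | $r0=0 $r1=8 $r2=1 $r3=2 $r4=1 $r5=8 $r6=13
PC=1  beq  $r2, $r4, L9      | $r0=0 $r1=8 $r2=1 $r3=2 $r4=1 $r5=8 $r6=13  [TAKEN]
PC=2  addi  $r5, $r2, 3      | $r0=0 $r1=8 $r2=1 $r3=2 $r4=1 $r5=4 $r6=13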